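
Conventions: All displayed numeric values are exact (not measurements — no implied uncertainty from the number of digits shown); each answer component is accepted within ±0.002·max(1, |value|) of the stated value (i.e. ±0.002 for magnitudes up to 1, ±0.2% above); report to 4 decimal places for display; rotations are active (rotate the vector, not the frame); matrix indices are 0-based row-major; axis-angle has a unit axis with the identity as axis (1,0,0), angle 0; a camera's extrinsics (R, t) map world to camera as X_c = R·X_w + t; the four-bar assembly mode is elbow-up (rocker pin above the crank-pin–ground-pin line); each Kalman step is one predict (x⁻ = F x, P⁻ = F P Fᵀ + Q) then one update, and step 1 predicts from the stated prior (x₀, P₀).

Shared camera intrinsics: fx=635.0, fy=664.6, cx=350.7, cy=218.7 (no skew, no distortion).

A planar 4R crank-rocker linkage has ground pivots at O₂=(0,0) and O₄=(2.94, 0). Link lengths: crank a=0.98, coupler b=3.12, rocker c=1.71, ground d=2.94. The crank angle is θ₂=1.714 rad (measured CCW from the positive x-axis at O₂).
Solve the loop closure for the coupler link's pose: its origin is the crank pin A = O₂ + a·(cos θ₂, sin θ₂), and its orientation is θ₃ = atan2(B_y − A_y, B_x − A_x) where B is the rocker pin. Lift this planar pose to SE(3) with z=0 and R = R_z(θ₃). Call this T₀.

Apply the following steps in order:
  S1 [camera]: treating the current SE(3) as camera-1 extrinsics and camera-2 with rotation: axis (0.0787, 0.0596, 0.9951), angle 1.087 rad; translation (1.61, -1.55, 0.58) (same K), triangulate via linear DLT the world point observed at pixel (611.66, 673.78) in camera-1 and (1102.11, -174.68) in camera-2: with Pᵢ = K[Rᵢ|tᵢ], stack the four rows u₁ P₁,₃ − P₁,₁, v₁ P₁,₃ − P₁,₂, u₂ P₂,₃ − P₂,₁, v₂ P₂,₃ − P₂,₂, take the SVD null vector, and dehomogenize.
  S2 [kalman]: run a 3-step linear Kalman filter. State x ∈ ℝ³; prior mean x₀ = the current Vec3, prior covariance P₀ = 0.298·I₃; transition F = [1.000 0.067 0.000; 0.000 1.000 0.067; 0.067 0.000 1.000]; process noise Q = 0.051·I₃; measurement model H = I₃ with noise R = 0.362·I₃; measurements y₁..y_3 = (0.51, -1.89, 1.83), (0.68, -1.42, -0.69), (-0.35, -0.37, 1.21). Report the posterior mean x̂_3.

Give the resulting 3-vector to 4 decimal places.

result = (0.1890, -0.8392, 0.9080)

source (fourbar_fk): coupler pose = R=[0.9715 -0.2370 0.0000; 0.2370 0.9715 0.0000; 0.0000 0.0000 1.0000], t=(-0.1399, 0.9700, 0.0000)
after S1 (triangulate): (0.6602, -0.2128, 1.3431)
after S2 (kf_track): (0.1890, -0.8392, 0.9080)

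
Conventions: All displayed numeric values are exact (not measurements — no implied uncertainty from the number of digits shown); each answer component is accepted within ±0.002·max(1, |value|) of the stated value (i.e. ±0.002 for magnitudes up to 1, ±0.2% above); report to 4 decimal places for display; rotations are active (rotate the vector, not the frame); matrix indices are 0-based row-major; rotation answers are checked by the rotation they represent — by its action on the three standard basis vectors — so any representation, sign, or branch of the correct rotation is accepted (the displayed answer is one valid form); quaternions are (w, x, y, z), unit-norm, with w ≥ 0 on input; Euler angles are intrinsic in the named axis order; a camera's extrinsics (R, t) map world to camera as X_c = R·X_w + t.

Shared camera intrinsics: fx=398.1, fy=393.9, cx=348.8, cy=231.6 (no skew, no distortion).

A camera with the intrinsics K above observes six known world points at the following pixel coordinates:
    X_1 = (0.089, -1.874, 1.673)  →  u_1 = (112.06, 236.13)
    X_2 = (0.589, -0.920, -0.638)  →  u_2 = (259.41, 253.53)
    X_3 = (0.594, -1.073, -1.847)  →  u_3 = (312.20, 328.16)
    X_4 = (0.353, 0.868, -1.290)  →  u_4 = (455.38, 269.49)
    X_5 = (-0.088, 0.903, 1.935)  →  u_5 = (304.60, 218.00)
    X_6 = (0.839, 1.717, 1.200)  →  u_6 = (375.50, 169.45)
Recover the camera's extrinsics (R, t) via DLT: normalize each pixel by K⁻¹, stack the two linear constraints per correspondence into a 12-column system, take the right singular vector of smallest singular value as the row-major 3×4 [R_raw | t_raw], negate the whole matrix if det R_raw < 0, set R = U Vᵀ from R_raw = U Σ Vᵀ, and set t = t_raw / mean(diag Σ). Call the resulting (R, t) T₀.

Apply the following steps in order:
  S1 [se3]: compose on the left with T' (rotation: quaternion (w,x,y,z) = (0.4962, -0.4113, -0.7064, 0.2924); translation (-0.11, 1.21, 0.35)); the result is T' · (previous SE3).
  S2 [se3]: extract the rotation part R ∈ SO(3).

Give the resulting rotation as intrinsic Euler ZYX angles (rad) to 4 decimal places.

source (pnp_recover): camera pose = R=[0.0704 0.8283 -0.5559; -0.9396 -0.1321 -0.3158; -0.3350 0.5445 0.7689], t=(-0.4000, 0.4200, 4.5999)
after S1 (compose_se3): R=[0.0302 -0.6913 -0.7219; -0.3980 0.6542 -0.6431; 0.9169 0.3068 -0.2553], t=(-4.2518, 1.0448, -1.7271)
after S2 (rot_of_se3): [0.0302 -0.6913 -0.7219; -0.3980 0.6542 -0.6431; 0.9169 0.3068 -0.2553]

rotation (euler_zyx) = (-1.4950, -1.1602, 2.2650)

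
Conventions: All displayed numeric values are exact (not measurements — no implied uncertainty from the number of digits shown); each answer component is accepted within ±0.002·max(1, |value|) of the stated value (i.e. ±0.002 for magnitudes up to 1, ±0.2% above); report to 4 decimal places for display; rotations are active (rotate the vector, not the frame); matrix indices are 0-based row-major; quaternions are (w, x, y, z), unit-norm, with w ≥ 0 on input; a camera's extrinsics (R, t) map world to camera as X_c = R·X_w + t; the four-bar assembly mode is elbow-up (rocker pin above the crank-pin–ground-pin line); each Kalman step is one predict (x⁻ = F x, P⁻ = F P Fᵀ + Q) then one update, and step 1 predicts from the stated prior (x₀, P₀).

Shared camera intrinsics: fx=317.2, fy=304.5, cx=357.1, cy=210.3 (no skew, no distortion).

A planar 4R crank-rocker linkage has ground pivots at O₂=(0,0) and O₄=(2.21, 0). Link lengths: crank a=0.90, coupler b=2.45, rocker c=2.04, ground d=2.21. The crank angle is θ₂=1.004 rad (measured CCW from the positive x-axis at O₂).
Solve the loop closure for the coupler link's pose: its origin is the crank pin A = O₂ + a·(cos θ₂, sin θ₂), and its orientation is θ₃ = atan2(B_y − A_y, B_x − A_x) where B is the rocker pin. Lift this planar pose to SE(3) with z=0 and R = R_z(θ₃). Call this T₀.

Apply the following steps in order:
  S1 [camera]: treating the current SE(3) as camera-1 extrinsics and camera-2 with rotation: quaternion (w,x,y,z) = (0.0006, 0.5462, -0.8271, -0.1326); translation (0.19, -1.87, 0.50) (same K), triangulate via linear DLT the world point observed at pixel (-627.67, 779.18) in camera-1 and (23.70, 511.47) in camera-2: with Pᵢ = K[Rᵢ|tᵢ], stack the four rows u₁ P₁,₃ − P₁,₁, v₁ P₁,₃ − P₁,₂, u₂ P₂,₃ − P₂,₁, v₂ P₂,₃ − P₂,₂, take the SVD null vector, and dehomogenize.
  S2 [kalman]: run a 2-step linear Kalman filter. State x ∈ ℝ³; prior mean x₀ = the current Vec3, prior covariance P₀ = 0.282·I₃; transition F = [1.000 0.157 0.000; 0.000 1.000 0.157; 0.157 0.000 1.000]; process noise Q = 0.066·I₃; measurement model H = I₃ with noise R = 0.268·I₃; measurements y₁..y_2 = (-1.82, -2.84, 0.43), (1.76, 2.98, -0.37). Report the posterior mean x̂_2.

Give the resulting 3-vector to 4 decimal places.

source (fourbar_fk): coupler pose = R=[0.8614 -0.5079 0.0000; 0.5079 0.8614 0.0000; 0.0000 0.0000 1.0000], t=(0.4832, 0.7593, 0.0000)
after S1 (triangulate): (-1.8579, 1.5413, 0.6120)
after S2 (kf_track): (-0.1843, 0.9883, 0.0711)

result = (-0.1843, 0.9883, 0.0711)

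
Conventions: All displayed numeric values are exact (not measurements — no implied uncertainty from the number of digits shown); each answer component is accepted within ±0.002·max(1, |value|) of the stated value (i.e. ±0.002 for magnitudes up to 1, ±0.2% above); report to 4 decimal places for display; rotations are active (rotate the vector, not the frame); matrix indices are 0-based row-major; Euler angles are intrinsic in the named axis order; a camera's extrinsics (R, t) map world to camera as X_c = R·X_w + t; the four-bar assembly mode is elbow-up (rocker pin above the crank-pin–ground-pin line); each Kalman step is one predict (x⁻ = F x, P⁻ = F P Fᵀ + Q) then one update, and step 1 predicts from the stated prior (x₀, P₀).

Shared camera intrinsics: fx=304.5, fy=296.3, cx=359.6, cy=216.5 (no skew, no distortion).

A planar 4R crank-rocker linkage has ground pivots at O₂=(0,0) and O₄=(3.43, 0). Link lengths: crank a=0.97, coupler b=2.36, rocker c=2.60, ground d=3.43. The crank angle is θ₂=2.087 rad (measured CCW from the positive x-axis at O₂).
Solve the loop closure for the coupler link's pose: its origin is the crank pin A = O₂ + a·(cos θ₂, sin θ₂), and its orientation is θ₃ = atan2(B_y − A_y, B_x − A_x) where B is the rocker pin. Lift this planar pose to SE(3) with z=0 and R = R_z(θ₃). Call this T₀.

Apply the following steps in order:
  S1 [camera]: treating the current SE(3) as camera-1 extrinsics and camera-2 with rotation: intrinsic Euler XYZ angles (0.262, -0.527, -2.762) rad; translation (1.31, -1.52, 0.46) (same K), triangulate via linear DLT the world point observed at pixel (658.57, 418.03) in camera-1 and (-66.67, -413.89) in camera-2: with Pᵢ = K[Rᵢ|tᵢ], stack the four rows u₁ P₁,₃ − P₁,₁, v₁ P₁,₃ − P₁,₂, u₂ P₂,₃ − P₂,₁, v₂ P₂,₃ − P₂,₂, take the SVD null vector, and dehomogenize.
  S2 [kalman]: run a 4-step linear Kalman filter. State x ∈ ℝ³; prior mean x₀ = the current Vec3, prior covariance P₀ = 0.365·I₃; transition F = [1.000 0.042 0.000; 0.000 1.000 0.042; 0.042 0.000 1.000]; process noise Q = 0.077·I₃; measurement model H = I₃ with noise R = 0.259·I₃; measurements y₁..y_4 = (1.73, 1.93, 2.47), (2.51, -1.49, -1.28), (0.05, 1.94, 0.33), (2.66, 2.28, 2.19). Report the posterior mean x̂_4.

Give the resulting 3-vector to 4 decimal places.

result = (1.8688, 1.4302, 1.2620)

source (fourbar_fk): coupler pose = R=[0.8974 -0.4412 0.0000; 0.4412 0.8974 0.0000; 0.0000 0.0000 1.0000], t=(-0.4788, 0.8436, 0.0000)
after S1 (triangulate): (1.7441, -0.7153, 1.4279)
after S2 (kf_track): (1.8688, 1.4302, 1.2620)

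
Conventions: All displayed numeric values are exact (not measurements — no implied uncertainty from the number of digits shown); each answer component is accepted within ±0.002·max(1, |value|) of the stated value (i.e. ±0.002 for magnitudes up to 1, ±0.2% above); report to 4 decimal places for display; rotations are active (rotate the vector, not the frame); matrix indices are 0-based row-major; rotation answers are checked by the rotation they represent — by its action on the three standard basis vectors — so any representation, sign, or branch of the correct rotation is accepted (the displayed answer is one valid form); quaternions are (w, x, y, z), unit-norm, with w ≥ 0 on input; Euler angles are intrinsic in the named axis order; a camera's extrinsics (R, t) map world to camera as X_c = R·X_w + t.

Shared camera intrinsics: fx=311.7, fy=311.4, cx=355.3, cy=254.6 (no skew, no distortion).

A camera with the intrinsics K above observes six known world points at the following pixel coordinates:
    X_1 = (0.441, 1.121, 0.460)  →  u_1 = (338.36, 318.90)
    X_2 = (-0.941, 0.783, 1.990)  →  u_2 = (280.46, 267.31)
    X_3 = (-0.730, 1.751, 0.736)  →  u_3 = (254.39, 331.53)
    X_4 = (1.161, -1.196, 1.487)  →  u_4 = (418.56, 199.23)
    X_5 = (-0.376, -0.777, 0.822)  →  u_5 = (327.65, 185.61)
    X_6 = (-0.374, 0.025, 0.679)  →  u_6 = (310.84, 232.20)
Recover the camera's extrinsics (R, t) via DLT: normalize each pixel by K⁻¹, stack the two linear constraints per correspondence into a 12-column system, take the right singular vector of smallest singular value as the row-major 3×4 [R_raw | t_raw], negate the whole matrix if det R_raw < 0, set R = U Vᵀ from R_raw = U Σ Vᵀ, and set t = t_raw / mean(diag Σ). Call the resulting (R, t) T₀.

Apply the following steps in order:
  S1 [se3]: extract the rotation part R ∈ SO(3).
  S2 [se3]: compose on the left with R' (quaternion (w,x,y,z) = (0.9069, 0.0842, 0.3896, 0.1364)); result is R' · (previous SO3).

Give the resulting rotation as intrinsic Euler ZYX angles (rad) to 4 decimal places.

source (pnp_recover): camera pose = R=[0.9515 -0.3076 -0.0040; 0.3076 0.9508 0.0371; -0.0076 -0.0365 0.9993], t=(-0.3199, -0.2799, 4.1285)
after S1 (rot_of_se3): [0.9515 -0.3076 -0.0040; 0.3076 0.9508 0.0371; -0.0076 -0.0365 0.9993]
after S2 (compose_so3): [0.5657 -0.4023 0.7198; 0.5900 0.8073 -0.0125; -0.5761 0.4317 0.6941]

rotation (euler_zyx) = (0.8064, 0.6139, 0.5564)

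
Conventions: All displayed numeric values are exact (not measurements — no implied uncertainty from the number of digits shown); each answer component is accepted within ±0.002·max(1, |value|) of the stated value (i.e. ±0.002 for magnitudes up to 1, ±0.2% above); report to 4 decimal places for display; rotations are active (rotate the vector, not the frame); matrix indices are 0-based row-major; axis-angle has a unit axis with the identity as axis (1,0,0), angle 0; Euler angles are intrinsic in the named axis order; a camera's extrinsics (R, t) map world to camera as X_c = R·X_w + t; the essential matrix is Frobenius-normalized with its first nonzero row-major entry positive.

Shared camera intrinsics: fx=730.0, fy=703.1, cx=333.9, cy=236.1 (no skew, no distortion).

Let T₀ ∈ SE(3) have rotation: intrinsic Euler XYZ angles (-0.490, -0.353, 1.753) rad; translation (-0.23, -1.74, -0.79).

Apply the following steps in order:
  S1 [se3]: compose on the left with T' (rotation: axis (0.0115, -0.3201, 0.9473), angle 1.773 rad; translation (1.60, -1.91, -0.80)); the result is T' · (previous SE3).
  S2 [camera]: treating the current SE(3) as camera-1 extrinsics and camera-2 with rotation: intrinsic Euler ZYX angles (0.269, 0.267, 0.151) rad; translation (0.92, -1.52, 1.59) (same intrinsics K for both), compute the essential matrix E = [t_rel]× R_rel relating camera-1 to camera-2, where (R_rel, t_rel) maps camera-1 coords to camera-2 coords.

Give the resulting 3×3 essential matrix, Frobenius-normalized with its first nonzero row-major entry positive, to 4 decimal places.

matrix = [0.0785 0.5626 -0.1797; -0.0771 0.2674 -0.3531; -0.3012 -0.2859 -0.5201]

after S1 (compose_se3): R=[-0.5918 0.5480 -0.5912; -0.0277 -0.7468 -0.6644; -0.8056 -0.3768 0.4572], t=(3.5060, -1.6906, -0.9538)
after S2 (essential): [0.0785 0.5626 -0.1797; -0.0771 0.2674 -0.3531; -0.3012 -0.2859 -0.5201]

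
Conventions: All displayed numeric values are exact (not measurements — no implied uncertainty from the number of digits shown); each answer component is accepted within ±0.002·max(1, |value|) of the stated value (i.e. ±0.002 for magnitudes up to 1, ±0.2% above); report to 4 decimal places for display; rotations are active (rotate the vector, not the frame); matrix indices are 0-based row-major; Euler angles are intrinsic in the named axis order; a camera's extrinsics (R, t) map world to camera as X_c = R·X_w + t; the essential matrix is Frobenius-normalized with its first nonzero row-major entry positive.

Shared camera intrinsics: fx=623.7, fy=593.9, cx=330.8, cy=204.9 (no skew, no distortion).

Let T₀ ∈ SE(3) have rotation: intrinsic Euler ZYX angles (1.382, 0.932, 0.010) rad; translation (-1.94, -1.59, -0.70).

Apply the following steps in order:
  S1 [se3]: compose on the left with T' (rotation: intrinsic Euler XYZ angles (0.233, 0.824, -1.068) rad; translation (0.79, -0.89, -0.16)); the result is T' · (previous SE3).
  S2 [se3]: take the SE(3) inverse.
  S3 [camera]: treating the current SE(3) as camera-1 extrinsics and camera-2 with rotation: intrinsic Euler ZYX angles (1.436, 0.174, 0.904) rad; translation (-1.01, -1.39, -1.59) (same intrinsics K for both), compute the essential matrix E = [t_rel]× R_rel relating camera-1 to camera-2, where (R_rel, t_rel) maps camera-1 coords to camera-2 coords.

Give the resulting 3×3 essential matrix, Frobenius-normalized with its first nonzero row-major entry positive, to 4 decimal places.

after S1 (compose_se3): R=[-0.2039 -0.2002 0.9583; 0.4012 0.8758 0.2684; -0.8930 0.4392 -0.0983], t=(-1.3051, -0.2662, 1.2553)
after S2 (invert_se3): R=[-0.2039 0.4012 -0.8930; -0.2002 0.8758 0.4392; 0.9583 0.2684 -0.0983], t=(0.9616, -0.5795, 1.4455)
after S3 (essential): [0.1119 -0.6653 0.2117; 0.1940 0.0470 0.0221; -0.6594 -0.1348 -0.0822]

matrix = [0.1119 -0.6653 0.2117; 0.1940 0.0470 0.0221; -0.6594 -0.1348 -0.0822]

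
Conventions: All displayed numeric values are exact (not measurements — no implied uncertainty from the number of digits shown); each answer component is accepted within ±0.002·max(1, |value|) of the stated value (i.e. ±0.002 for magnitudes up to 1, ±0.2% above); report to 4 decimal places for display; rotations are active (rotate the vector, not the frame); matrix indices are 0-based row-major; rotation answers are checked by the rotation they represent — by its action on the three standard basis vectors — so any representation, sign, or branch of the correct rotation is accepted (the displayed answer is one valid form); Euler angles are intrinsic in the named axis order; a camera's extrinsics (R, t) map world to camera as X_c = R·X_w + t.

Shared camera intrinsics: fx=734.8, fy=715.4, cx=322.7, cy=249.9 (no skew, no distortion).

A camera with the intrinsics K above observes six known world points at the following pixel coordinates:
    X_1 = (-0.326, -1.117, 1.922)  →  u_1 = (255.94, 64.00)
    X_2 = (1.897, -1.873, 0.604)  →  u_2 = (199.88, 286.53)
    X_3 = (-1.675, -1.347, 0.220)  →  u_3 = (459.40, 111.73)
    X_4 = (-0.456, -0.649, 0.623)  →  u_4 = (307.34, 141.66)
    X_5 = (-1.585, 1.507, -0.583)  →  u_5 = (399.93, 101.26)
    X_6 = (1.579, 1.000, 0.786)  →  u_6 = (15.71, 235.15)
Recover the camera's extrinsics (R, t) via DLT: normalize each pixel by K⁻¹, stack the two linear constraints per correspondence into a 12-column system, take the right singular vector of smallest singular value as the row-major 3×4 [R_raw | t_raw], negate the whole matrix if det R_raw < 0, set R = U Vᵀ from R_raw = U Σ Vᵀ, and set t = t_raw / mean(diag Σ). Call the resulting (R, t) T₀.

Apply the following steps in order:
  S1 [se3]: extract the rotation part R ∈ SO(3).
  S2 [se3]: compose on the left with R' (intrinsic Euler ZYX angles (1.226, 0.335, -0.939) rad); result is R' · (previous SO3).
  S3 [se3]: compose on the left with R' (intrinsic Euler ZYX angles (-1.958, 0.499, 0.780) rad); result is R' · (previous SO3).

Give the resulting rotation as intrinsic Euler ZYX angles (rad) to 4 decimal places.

rotation (euler_zyx) = (1.5904, -0.0281, -1.2107)

source (pnp_recover): camera pose = R=[-0.7653 -0.4129 -0.4938; 0.5704 -0.0794 -0.8176; 0.2984 -0.9073 0.2962], t=(-0.4500, -0.3000, 6.0903)
after S1 (rot_of_se3): [-0.7653 -0.4129 -0.4938; 0.5704 -0.0794 -0.8176; 0.2984 -0.9073 0.2962]
after S2 (compose_so3): [-0.8195 0.5489 0.1646; -0.5728 -0.7763 -0.2630; -0.0166 -0.3098 0.9506]
after S3 (compose_so3): [-0.0196 -0.3528 -0.9355; 0.9994 0.0193 -0.0282; 0.0281 -0.9355 0.3522]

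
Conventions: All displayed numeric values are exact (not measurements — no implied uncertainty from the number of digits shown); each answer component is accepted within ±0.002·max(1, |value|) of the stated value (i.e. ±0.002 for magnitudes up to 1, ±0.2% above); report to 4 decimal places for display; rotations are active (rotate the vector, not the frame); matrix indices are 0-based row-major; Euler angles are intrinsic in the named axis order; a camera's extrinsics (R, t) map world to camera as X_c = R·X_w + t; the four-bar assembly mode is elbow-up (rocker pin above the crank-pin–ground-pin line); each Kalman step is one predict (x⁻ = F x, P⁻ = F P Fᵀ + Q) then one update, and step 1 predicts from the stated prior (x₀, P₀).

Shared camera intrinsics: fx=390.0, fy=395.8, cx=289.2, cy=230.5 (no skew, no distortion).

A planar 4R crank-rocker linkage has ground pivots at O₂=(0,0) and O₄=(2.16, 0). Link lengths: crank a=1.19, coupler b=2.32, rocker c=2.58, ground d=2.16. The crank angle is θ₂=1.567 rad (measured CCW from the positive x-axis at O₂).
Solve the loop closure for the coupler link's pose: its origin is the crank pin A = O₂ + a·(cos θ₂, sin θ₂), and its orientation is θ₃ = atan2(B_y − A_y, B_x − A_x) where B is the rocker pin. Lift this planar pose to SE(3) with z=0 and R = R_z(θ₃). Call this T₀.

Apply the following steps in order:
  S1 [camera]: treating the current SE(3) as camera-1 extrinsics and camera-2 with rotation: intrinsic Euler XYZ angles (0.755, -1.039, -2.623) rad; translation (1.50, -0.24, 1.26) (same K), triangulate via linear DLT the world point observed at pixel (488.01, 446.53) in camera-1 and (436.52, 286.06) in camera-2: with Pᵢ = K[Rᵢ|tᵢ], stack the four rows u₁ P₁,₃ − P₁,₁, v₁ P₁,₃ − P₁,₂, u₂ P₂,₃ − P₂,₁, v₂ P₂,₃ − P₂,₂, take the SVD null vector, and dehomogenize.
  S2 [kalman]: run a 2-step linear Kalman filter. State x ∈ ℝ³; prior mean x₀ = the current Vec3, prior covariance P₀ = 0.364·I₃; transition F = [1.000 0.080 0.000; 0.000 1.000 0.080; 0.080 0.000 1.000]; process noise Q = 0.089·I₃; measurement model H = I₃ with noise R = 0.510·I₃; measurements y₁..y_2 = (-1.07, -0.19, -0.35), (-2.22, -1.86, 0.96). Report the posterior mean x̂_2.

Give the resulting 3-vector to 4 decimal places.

result = (-1.2956, -1.0629, 0.4199)

source (fourbar_fk): coupler pose = R=[0.8057 -0.5923 0.0000; 0.5923 0.8057 0.0000; 0.0000 0.0000 1.0000], t=(0.0045, 1.1900, 0.0000)
after S1 (triangulate): (-0.1694, -0.8549, 0.7344)
after S2 (kf_track): (-1.2956, -1.0629, 0.4199)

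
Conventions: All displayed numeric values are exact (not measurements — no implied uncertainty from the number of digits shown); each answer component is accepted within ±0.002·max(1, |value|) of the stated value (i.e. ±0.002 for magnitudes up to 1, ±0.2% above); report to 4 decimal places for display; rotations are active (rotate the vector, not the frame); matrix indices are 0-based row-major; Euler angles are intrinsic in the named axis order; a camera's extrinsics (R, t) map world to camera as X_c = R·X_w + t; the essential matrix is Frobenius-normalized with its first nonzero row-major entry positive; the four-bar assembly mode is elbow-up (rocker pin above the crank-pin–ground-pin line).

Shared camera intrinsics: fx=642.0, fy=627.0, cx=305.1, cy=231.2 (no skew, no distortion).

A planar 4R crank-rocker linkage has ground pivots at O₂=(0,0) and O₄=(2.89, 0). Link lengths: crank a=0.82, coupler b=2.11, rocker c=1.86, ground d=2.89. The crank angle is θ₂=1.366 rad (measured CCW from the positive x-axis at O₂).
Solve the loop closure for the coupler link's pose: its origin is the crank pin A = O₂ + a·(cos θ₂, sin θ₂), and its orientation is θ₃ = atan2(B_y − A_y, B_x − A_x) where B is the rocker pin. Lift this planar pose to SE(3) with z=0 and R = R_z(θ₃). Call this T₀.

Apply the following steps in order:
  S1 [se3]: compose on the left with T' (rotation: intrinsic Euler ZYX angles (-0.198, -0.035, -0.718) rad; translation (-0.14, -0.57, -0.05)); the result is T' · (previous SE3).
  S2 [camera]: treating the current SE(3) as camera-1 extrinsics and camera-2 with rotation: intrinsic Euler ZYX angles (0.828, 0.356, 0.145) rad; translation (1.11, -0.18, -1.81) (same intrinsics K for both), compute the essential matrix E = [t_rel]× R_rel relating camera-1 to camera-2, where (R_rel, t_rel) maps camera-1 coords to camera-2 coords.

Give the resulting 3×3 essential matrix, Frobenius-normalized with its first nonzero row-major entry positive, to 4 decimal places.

source (fourbar_fk): coupler pose = R=[0.9100 -0.4146 0.0000; 0.4146 0.9100 0.0000; 0.0000 0.0000 1.0000], t=(0.1668, 0.8029, 0.0000)
after S1 (compose_se3): R=[0.9625 -0.2509 0.1036; 0.1254 0.7493 0.6502; -0.2407 -0.6128 0.7527], t=(0.1605, -0.0136, -0.5720)
after S2 (essential): [0.3020 0.2285 -0.3728; -0.2786 -0.1991 -0.5881; 0.3923 0.2924 -0.1230]

matrix = [0.3020 0.2285 -0.3728; -0.2786 -0.1991 -0.5881; 0.3923 0.2924 -0.1230]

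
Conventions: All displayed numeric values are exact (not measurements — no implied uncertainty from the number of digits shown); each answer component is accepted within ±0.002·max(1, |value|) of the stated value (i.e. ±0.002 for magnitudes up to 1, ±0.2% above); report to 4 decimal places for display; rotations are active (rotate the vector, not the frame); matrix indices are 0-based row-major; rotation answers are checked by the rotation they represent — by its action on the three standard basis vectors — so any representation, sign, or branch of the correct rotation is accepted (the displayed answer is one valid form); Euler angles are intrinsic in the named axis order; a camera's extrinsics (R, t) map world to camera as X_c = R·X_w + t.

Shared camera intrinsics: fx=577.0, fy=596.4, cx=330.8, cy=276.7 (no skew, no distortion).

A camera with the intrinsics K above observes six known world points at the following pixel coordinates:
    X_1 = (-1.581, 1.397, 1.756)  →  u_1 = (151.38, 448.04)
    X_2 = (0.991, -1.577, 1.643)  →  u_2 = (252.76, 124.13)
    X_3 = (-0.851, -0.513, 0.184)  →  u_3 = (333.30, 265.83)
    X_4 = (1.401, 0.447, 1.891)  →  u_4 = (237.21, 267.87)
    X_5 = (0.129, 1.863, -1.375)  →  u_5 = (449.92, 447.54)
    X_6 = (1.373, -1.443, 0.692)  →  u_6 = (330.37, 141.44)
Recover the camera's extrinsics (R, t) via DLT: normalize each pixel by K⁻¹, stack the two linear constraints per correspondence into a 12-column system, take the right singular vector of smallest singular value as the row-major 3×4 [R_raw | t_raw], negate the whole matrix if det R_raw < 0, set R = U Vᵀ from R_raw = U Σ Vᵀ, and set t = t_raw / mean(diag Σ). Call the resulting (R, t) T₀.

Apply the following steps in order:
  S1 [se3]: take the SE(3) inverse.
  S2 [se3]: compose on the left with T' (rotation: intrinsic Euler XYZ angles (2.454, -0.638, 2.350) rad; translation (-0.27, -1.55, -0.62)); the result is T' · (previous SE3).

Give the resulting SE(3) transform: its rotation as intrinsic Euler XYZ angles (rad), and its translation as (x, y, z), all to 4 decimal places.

source (pnp_recover): camera pose = R=[0.1696 -0.0970 -0.9807; -0.3005 0.9427 -0.1452; 0.9386 0.3193 0.1308], t=(0.3000, 0.1500, 6.6802)
after S1 (invert_se3): R=[0.1696 -0.3005 0.9386; -0.0970 0.9427 0.3193; -0.9807 -0.1452 0.1308], t=(-6.2758, -2.2454, -0.5575)
after S2 (compose_se3): R=[0.5438 -0.2827 -0.7902; 0.3730 0.9249 -0.0741; 0.7518 -0.2545 0.6084], t=(4.8879, -1.3056, -4.8714)

rotation (euler_xyz) = (0.1212, -0.9111, 0.4794), translation = (4.8879, -1.3056, -4.8714)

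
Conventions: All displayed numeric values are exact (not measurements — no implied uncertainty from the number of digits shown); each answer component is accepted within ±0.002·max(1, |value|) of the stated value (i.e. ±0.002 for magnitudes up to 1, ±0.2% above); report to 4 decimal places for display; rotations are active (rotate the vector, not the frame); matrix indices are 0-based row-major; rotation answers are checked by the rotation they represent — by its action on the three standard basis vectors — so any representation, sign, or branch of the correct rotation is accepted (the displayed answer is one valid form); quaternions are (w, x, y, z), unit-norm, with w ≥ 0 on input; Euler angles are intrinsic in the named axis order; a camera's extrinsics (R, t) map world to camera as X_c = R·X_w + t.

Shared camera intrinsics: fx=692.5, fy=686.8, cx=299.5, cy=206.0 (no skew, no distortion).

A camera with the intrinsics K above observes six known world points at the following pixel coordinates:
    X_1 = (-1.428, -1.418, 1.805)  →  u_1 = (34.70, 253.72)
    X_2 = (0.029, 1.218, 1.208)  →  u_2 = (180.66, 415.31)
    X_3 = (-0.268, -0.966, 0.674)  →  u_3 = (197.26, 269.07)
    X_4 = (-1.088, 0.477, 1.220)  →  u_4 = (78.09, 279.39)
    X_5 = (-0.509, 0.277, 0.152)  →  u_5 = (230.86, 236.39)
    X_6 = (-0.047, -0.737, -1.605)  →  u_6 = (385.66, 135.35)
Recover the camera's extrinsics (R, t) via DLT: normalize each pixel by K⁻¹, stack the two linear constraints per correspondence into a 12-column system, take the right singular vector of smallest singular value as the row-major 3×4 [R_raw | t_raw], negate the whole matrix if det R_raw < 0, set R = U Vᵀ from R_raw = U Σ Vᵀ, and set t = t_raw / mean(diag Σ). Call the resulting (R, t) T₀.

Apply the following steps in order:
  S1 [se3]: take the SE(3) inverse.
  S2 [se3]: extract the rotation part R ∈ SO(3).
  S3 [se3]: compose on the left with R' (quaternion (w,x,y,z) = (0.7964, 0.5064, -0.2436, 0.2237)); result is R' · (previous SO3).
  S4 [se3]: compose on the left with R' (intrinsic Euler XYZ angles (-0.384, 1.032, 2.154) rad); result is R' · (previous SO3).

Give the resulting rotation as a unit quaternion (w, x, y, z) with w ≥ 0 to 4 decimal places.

rotation (quat) = (0.4805, -0.3596, -0.7687, -0.2212)

source (pnp_recover): camera pose = R=[0.6475 0.1823 -0.7399; 0.7332 0.1154 0.6701; 0.2076 -0.9764 -0.0589], t=(-0.1700, 0.4900, 6.0501)
after S1 (invert_se3): R=[0.6475 0.7332 0.2076; 0.1823 0.1154 -0.9764; -0.7399 0.6701 -0.0589], t=(-1.5052, 5.8819, -0.0975)
after S2 (rot_of_se3): [0.6475 0.7332 0.2076; 0.1823 0.1154 -0.9764; -0.7399 0.6701 -0.0589]
after S3 (compose_so3): [0.5154 0.3951 0.7605; 0.8189 -0.4884 -0.3013; 0.2524 0.7780 -0.5753]
after S4 (compose_so3): [-0.2797 0.7654 -0.5796; 0.3403 0.6436 0.6856; 0.8978 -0.0055 -0.4405]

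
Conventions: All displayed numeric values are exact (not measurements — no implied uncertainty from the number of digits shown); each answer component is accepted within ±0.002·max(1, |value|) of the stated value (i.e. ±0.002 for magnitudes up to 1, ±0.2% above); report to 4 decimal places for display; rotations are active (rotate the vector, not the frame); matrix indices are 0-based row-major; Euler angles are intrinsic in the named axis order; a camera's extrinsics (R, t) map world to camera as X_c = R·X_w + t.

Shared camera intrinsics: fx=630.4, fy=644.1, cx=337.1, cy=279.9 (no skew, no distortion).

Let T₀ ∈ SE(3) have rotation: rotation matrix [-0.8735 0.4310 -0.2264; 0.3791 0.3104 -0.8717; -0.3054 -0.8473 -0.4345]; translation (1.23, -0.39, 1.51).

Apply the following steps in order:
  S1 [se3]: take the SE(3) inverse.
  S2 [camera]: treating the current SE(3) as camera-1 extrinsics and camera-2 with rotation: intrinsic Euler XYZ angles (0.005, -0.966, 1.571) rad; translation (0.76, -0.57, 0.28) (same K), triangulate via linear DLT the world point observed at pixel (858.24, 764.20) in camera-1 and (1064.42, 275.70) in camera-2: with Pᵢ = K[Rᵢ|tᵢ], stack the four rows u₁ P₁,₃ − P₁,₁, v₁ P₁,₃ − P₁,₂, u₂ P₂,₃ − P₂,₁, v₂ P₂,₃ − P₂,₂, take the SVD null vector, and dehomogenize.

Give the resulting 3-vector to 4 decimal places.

after S1 (invert_se3): R=[-0.8735 0.3791 -0.3054; 0.4310 0.3104 -0.8473; -0.2264 -0.8717 -0.4345], t=(1.6834, 0.8704, 0.5946)
after S2 (triangulate): (0.5670, -0.7350, 0.1042)

result = (0.5670, -0.7350, 0.1042)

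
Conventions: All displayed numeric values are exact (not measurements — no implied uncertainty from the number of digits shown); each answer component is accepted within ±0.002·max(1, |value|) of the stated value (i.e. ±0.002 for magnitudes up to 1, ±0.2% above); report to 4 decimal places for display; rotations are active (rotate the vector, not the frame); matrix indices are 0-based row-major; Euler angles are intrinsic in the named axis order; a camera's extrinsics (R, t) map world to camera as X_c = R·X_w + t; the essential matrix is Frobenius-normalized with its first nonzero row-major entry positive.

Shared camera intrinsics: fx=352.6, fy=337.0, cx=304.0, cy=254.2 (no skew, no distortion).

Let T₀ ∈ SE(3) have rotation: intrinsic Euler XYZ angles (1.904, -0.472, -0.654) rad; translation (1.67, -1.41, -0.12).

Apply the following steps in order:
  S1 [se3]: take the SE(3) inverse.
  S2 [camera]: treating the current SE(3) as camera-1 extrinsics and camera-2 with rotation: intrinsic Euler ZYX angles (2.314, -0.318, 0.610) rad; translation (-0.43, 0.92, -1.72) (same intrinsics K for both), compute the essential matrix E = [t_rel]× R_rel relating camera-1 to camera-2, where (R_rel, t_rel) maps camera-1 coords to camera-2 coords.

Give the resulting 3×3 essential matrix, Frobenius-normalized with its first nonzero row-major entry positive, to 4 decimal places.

matrix = [0.0497 -0.5618 0.3921; -0.2416 0.0471 0.3412; -0.3775 0.3135 0.3321]

after S1 (invert_se3): R=[0.7069 -0.1420 -0.6929; 0.5418 -0.5210 0.6595; -0.4547 -0.8417 -0.2913], t=(-1.4639, -1.5603, -0.4624)
after S2 (essential): [0.0497 -0.5618 0.3921; -0.2416 0.0471 0.3412; -0.3775 0.3135 0.3321]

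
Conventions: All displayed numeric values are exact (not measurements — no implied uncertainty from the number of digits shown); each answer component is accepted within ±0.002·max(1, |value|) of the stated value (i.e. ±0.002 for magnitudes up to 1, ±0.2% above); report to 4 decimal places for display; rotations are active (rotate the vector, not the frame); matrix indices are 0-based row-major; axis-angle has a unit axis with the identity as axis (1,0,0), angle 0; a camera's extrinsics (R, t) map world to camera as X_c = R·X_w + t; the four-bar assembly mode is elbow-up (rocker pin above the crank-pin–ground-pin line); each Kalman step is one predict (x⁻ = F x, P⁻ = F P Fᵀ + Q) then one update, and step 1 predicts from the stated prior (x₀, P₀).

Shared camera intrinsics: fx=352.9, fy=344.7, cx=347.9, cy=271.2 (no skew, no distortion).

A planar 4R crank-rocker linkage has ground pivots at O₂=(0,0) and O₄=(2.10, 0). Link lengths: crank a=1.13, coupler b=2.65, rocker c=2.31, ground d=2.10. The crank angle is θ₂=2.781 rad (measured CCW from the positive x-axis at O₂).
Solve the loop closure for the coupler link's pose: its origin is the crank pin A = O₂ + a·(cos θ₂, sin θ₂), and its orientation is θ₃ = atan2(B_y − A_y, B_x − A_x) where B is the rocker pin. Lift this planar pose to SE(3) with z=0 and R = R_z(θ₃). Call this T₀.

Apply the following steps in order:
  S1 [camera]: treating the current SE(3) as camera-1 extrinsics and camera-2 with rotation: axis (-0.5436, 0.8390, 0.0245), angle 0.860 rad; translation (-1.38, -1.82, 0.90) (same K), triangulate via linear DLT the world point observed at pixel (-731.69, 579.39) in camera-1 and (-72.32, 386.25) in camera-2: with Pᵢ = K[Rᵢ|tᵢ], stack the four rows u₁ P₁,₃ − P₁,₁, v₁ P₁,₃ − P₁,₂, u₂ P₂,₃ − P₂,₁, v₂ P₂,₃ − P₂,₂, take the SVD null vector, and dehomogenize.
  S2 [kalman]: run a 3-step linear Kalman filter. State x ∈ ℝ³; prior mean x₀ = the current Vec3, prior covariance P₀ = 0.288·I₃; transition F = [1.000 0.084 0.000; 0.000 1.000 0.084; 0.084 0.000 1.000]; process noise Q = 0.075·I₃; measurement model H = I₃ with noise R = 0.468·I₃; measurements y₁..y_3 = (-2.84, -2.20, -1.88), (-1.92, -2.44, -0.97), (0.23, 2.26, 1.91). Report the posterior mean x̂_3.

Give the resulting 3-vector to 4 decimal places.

result = (-1.1916, 0.2996, 0.1930)

source (fourbar_fk): coupler pose = R=[0.7843 -0.6203 0.0000; 0.6203 0.7843 0.0000; 0.0000 0.0000 1.0000], t=(-1.0573, 0.3987, 0.0000)
after S1 (triangulate): (-1.4840, 1.9420, 1.1199)
after S2 (kf_track): (-1.1916, 0.2996, 0.1930)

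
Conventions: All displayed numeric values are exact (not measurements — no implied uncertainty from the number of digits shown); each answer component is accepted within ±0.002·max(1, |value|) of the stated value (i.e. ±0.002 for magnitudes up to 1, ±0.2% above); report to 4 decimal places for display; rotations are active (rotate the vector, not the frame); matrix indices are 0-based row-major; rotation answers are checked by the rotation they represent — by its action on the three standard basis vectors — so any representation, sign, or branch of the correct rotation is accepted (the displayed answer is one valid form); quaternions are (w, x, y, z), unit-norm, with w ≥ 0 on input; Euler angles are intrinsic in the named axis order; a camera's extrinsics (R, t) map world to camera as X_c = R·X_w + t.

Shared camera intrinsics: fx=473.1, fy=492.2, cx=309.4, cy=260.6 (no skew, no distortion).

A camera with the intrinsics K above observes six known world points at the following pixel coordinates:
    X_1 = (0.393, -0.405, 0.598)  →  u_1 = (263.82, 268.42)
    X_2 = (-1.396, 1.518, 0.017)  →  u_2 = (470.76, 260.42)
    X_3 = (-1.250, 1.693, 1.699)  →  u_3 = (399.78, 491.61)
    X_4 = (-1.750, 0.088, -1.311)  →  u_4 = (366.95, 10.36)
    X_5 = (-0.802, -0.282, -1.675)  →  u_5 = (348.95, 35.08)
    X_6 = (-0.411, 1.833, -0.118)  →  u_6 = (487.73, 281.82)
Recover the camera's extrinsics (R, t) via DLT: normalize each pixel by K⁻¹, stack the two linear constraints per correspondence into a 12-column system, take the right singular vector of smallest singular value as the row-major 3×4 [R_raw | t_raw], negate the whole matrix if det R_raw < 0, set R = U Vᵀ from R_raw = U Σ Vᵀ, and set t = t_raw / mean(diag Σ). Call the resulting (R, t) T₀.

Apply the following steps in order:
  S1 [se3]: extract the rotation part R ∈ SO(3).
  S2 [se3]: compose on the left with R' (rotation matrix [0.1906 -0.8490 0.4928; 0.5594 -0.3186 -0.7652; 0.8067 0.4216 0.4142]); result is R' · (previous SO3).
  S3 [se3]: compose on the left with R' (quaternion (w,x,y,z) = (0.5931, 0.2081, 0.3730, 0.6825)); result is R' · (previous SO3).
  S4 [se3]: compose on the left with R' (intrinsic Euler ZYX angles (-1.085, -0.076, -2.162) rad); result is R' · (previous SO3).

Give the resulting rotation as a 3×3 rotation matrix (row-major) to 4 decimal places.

rotation (matrix) = ((-0.0187, 0.8835, 0.4681), (-0.9751, 0.0873, -0.2037), (-0.2208, -0.4603, 0.8599))

source (pnp_recover): camera pose = R=[0.1319 0.8944 -0.4274; 0.1895 0.4005 0.8965; 0.9730 -0.1992 -0.1166], t=(0.0300, -0.3600, 5.1700)
after S1 (rot_of_se3): [0.1319 0.8944 -0.4274; 0.1895 0.4005 0.8965; 0.9730 -0.1992 -0.1166]
after S2 (compose_so3): [0.3438 -0.2677 -0.9001; -0.7311 0.5252 -0.4355; 0.5893 0.8078 -0.0152]
after S3 (compose_so3): [0.8344 0.2994 0.4628; 0.4996 -0.0560 -0.8645; -0.2329 0.9525 -0.1963]
after S4 (compose_so3): [-0.0187 0.8835 0.4681; -0.9751 0.0873 -0.2037; -0.2208 -0.4603 0.8599]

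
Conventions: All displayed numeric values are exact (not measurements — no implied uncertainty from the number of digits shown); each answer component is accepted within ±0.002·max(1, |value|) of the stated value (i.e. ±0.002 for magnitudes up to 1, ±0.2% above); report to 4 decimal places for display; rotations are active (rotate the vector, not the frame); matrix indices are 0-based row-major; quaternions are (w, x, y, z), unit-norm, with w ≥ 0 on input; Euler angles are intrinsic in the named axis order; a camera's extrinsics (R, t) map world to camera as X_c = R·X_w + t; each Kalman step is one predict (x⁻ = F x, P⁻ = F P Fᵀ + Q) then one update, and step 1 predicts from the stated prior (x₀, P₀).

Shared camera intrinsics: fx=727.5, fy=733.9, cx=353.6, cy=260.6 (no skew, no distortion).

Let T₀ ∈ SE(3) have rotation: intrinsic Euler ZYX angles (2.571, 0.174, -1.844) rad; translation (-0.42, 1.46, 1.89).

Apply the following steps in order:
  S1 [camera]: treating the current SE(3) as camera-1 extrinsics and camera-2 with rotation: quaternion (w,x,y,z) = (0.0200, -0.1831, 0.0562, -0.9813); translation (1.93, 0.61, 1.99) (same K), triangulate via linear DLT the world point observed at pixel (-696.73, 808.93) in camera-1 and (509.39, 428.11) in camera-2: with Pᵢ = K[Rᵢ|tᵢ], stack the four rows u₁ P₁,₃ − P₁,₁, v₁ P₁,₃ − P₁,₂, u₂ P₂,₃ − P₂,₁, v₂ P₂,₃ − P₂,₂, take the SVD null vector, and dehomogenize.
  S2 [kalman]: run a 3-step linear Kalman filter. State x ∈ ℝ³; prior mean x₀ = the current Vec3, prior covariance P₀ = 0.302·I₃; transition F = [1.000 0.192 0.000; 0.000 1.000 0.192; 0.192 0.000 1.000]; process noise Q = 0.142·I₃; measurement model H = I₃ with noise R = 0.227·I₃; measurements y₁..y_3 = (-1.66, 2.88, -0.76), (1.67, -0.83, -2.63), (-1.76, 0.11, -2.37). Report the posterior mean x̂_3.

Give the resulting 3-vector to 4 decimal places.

result = (-0.6421, -0.0594, -2.0014)

after S1 (triangulate): (1.6618, -0.4664, 1.1812)
after S2 (kf_track): (-0.6421, -0.0594, -2.0014)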